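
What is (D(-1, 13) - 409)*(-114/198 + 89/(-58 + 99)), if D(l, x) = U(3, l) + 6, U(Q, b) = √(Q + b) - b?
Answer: -289172/451 + 2158*√2/1353 ≈ -638.92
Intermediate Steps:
D(l, x) = 6 + √(3 + l) - l (D(l, x) = (√(3 + l) - l) + 6 = 6 + √(3 + l) - l)
(D(-1, 13) - 409)*(-114/198 + 89/(-58 + 99)) = ((6 + √(3 - 1) - 1*(-1)) - 409)*(-114/198 + 89/(-58 + 99)) = ((6 + √2 + 1) - 409)*(-114*1/198 + 89/41) = ((7 + √2) - 409)*(-19/33 + 89*(1/41)) = (-402 + √2)*(-19/33 + 89/41) = (-402 + √2)*(2158/1353) = -289172/451 + 2158*√2/1353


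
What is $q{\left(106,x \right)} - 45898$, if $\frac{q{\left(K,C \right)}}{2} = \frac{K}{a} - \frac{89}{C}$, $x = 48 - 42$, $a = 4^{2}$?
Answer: $- \frac{550973}{12} \approx -45914.0$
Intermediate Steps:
$a = 16$
$x = 6$
$q{\left(K,C \right)} = - \frac{178}{C} + \frac{K}{8}$ ($q{\left(K,C \right)} = 2 \left(\frac{K}{16} - \frac{89}{C}\right) = 2 \left(- \frac{89}{C} + \frac{K}{16}\right) = - \frac{178}{C} + \frac{K}{8}$)
$q{\left(106,x \right)} - 45898 = \left(- \frac{178}{6} + \frac{1}{8} \cdot 106\right) - 45898 = \left(\left(-178\right) \frac{1}{6} + \frac{53}{4}\right) - 45898 = \left(- \frac{89}{3} + \frac{53}{4}\right) - 45898 = - \frac{197}{12} - 45898 = - \frac{550973}{12}$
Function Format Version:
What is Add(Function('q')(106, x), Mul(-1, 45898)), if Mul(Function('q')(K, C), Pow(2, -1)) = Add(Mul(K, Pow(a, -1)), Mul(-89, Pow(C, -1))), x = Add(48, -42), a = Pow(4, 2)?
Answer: Rational(-550973, 12) ≈ -45914.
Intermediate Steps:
a = 16
x = 6
Function('q')(K, C) = Add(Mul(-178, Pow(C, -1)), Mul(Rational(1, 8), K)) (Function('q')(K, C) = Mul(2, Add(Mul(K, Pow(16, -1)), Mul(-89, Pow(C, -1)))) = Mul(2, Add(Mul(K, Rational(1, 16)), Mul(-89, Pow(C, -1)))) = Mul(2, Add(Mul(Rational(1, 16), K), Mul(-89, Pow(C, -1)))) = Mul(2, Add(Mul(-89, Pow(C, -1)), Mul(Rational(1, 16), K))) = Add(Mul(-178, Pow(C, -1)), Mul(Rational(1, 8), K)))
Add(Function('q')(106, x), Mul(-1, 45898)) = Add(Add(Mul(-178, Pow(6, -1)), Mul(Rational(1, 8), 106)), Mul(-1, 45898)) = Add(Add(Mul(-178, Rational(1, 6)), Rational(53, 4)), -45898) = Add(Add(Rational(-89, 3), Rational(53, 4)), -45898) = Add(Rational(-197, 12), -45898) = Rational(-550973, 12)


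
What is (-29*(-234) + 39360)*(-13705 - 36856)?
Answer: -2333187906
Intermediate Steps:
(-29*(-234) + 39360)*(-13705 - 36856) = (6786 + 39360)*(-50561) = 46146*(-50561) = -2333187906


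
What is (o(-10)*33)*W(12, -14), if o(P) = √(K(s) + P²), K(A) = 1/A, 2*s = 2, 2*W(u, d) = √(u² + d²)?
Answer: 33*√8585 ≈ 3057.6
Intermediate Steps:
W(u, d) = √(d² + u²)/2 (W(u, d) = √(u² + d²)/2 = √(d² + u²)/2)
s = 1 (s = (½)*2 = 1)
o(P) = √(1 + P²) (o(P) = √(1/1 + P²) = √(1 + P²))
(o(-10)*33)*W(12, -14) = (√(1 + (-10)²)*33)*(√((-14)² + 12²)/2) = (√(1 + 100)*33)*(√(196 + 144)/2) = (√101*33)*(√340/2) = (33*√101)*((2*√85)/2) = (33*√101)*√85 = 33*√8585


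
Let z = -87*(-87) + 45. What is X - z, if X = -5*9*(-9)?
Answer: -7209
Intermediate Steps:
z = 7614 (z = 7569 + 45 = 7614)
X = 405 (X = -45*(-9) = 405)
X - z = 405 - 1*7614 = 405 - 7614 = -7209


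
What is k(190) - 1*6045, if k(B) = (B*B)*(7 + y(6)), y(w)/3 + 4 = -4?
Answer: -619745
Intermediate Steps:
y(w) = -24 (y(w) = -12 + 3*(-4) = -12 - 12 = -24)
k(B) = -17*B² (k(B) = (B*B)*(7 - 24) = B²*(-17) = -17*B²)
k(190) - 1*6045 = -17*190² - 1*6045 = -17*36100 - 6045 = -613700 - 6045 = -619745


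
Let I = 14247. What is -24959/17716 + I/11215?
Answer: -27515333/198684940 ≈ -0.13849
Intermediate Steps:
-24959/17716 + I/11215 = -24959/17716 + 14247/11215 = -27515333/198684940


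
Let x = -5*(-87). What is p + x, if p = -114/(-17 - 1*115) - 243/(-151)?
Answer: 1453285/3322 ≈ 437.47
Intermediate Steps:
p = 8215/3322 (p = -114/(-17 - 115) - 243*(-1/151) = -114/(-132) + 243/151 = -114*(-1/132) + 243/151 = 19/22 + 243/151 = 8215/3322 ≈ 2.4729)
x = 435
p + x = 8215/3322 + 435 = 1453285/3322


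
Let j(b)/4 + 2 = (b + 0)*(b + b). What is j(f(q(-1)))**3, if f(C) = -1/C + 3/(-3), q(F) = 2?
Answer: 1000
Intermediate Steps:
f(C) = -1 - 1/C (f(C) = -1/C + 3*(-1/3) = -1/C - 1 = -1 - 1/C)
j(b) = -8 + 8*b**2 (j(b) = -8 + 4*((b + 0)*(b + b)) = -8 + 4*(b*(2*b)) = -8 + 4*(2*b**2) = -8 + 8*b**2)
j(f(q(-1)))**3 = (-8 + 8*((-1 - 1*2)/2)**2)**3 = (-8 + 8*((-1 - 2)/2)**2)**3 = (-8 + 8*((1/2)*(-3))**2)**3 = (-8 + 8*(-3/2)**2)**3 = (-8 + 8*(9/4))**3 = (-8 + 18)**3 = 10**3 = 1000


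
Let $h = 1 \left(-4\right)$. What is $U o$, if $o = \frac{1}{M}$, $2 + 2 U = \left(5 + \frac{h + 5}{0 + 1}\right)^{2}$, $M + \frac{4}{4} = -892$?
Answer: $- \frac{17}{893} \approx -0.019037$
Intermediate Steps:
$h = -4$
$M = -893$ ($M = -1 - 892 = -893$)
$U = 17$ ($U = -1 + \frac{\left(5 + \frac{-4 + 5}{0 + 1}\right)^{2}}{2} = -1 + \frac{\left(5 + 1 \cdot 1^{-1}\right)^{2}}{2} = -1 + \frac{\left(5 + 1 \cdot 1\right)^{2}}{2} = -1 + \frac{\left(5 + 1\right)^{2}}{2} = -1 + \frac{6^{2}}{2} = -1 + \frac{1}{2} \cdot 36 = -1 + 18 = 17$)
$o = - \frac{1}{893}$ ($o = \frac{1}{-893} = - \frac{1}{893} \approx -0.0011198$)
$U o = 17 \left(- \frac{1}{893}\right) = - \frac{17}{893}$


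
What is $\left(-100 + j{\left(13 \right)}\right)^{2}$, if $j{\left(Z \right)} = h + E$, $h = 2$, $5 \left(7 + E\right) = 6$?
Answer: $\frac{269361}{25} \approx 10774.0$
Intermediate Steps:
$E = - \frac{29}{5}$ ($E = -7 + \frac{1}{5} \cdot 6 = -7 + \frac{6}{5} = - \frac{29}{5} \approx -5.8$)
$j{\left(Z \right)} = - \frac{19}{5}$ ($j{\left(Z \right)} = 2 - \frac{29}{5} = - \frac{19}{5}$)
$\left(-100 + j{\left(13 \right)}\right)^{2} = \left(-100 - \frac{19}{5}\right)^{2} = \left(- \frac{519}{5}\right)^{2} = \frac{269361}{25}$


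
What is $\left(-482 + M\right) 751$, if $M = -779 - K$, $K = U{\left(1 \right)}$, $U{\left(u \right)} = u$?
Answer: $-947762$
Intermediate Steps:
$K = 1$
$M = -780$ ($M = -779 - 1 = -780$)
$\left(-482 + M\right) 751 = \left(-482 - 780\right) 751 = \left(-1262\right) 751 = -947762$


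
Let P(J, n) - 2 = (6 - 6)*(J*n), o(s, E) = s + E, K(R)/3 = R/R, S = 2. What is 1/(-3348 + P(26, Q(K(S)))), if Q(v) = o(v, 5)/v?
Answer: -1/3346 ≈ -0.00029886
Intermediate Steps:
K(R) = 3 (K(R) = 3*(R/R) = 3*1 = 3)
o(s, E) = E + s
Q(v) = (5 + v)/v
P(J, n) = 2 (P(J, n) = 2 + (6 - 6)*(J*n) = 2 + 0*(J*n) = 2 + 0 = 2)
1/(-3348 + P(26, Q(K(S)))) = 1/(-3348 + 2) = 1/(-3346) = -1/3346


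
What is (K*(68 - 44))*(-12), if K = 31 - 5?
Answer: -7488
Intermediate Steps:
K = 26
(K*(68 - 44))*(-12) = (26*(68 - 44))*(-12) = (26*24)*(-12) = 624*(-12) = -7488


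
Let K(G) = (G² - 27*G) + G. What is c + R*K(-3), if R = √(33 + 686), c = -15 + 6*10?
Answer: 45 + 87*√719 ≈ 2377.8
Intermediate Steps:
c = 45 (c = -15 + 60 = 45)
R = √719 ≈ 26.814
K(G) = G² - 26*G
c + R*K(-3) = 45 + √719*(-3*(-26 - 3)) = 45 + √719*(-3*(-29)) = 45 + √719*87 = 45 + 87*√719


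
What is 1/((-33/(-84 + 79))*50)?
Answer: 1/330 ≈ 0.0030303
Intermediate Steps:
1/((-33/(-84 + 79))*50) = 1/((-33/(-5))*50) = 1/(-⅕*(-33)*50) = 1/((33/5)*50) = 1/330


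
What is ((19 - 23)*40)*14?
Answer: -2240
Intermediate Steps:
((19 - 23)*40)*14 = -4*40*14 = -160*14 = -2240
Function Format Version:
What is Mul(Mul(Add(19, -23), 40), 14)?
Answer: -2240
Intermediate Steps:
Mul(Mul(Add(19, -23), 40), 14) = Mul(Mul(-4, 40), 14) = Mul(-160, 14) = -2240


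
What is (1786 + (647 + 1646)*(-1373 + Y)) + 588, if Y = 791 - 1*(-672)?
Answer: 208744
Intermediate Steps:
Y = 1463 (Y = 791 + 672 = 1463)
(1786 + (647 + 1646)*(-1373 + Y)) + 588 = (1786 + (647 + 1646)*(-1373 + 1463)) + 588 = (1786 + 2293*90) + 588 = (1786 + 206370) + 588 = 208156 + 588 = 208744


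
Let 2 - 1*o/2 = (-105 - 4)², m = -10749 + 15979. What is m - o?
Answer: 28988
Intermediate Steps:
m = 5230
o = -23758 (o = 4 - 2*(-105 - 4)² = 4 - 2*(-109)² = 4 - 2*11881 = 4 - 23762 = -23758)
m - o = 5230 - 1*(-23758) = 5230 + 23758 = 28988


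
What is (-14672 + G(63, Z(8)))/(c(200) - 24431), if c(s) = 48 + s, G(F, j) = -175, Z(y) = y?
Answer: 4949/8061 ≈ 0.61394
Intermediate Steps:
(-14672 + G(63, Z(8)))/(c(200) - 24431) = (-14672 - 175)/((48 + 200) - 24431) = -14847/(248 - 24431) = -14847/(-24183) = -14847*(-1/24183) = 4949/8061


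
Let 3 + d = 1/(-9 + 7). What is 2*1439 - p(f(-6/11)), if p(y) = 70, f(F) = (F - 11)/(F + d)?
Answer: 2808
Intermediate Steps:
d = -7/2 (d = -3 + 1/(-9 + 7) = -3 + 1/(-2) = -3 - ½ = -7/2 ≈ -3.5000)
f(F) = (-11 + F)/(-7/2 + F) (f(F) = (F - 11)/(F - 7/2) = (-11 + F)/(-7/2 + F))
2*1439 - p(f(-6/11)) = 2*1439 - 1*70 = 2878 - 70 = 2808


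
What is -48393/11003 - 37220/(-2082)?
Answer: 154388717/11454123 ≈ 13.479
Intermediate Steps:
-48393/11003 - 37220/(-2082) = -48393*1/11003 - 37220*(-1/2082) = -48393/11003 + 18610/1041 = 154388717/11454123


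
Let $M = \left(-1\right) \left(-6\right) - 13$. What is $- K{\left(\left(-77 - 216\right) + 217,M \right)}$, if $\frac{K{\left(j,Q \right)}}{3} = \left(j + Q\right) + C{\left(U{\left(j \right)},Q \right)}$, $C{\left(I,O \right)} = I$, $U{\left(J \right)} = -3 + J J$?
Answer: $-17070$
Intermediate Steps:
$U{\left(J \right)} = -3 + J^{2}$
$M = -7$ ($M = 6 - 13 = -7$)
$K{\left(j,Q \right)} = -9 + 3 Q + 3 j + 3 j^{2}$ ($K{\left(j,Q \right)} = 3 \left(\left(j + Q\right) + \left(-3 + j^{2}\right)\right) = 3 \left(\left(Q + j\right) + \left(-3 + j^{2}\right)\right) = 3 \left(-3 + Q + j + j^{2}\right) = -9 + 3 Q + 3 j + 3 j^{2}$)
$- K{\left(\left(-77 - 216\right) + 217,M \right)} = - (-9 + 3 \left(-7\right) + 3 \left(\left(-77 - 216\right) + 217\right) + 3 \left(\left(-77 - 216\right) + 217\right)^{2}) = - (-9 - 21 + 3 \left(-293 + 217\right) + 3 \left(-293 + 217\right)^{2}) = - (-9 - 21 + 3 \left(-76\right) + 3 \left(-76\right)^{2}) = - (-9 - 21 - 228 + 3 \cdot 5776) = - (-9 - 21 - 228 + 17328) = \left(-1\right) 17070 = -17070$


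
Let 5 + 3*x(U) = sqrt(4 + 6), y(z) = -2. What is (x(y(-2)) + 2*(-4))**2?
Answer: (29 - sqrt(10))**2/9 ≈ 74.176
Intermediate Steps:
x(U) = -5/3 + sqrt(10)/3 (x(U) = -5/3 + sqrt(4 + 6)/3 = -5/3 + sqrt(10)/3)
(x(y(-2)) + 2*(-4))**2 = ((-5/3 + sqrt(10)/3) + 2*(-4))**2 = ((-5/3 + sqrt(10)/3) - 8)**2 = (-29/3 + sqrt(10)/3)**2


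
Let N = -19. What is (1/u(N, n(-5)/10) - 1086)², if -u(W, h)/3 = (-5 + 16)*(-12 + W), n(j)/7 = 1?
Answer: 1234269894529/1046529 ≈ 1.1794e+6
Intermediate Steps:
n(j) = 7 (n(j) = 7*1 = 7)
u(W, h) = 396 - 33*W (u(W, h) = -3*(-5 + 16)*(-12 + W) = -33*(-12 + W) = -3*(-132 + 11*W) = 396 - 33*W)
(1/u(N, n(-5)/10) - 1086)² = (1/(396 - 33*(-19)) - 1086)² = (1/(396 + 627) - 1086)² = (1/1023 - 1086)² = (-1110977/1023)² = 1234269894529/1046529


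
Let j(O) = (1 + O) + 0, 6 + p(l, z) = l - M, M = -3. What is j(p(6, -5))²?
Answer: 16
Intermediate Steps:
p(l, z) = -3 + l (p(l, z) = -6 + (l - 1*(-3)) = -6 + (l + 3) = -6 + (3 + l) = -3 + l)
j(O) = 1 + O
j(p(6, -5))² = (1 + (-3 + 6))² = (1 + 3)² = 4² = 16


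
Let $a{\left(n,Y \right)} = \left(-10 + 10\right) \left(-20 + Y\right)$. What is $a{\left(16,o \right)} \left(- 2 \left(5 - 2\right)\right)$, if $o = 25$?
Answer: $0$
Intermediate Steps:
$a{\left(n,Y \right)} = 0$ ($a{\left(n,Y \right)} = 0 \left(-20 + Y\right) = 0$)
$a{\left(16,o \right)} \left(- 2 \left(5 - 2\right)\right) = 0 \left(- 2 \left(5 - 2\right)\right) = 0 \left(\left(-2\right) 3\right) = 0 \left(-6\right) = 0$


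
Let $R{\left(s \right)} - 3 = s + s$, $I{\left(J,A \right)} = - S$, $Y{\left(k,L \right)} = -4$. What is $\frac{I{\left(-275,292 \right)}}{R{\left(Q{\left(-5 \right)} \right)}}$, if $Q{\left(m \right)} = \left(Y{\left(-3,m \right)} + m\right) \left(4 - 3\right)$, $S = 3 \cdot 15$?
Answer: $3$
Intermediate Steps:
$S = 45$
$I{\left(J,A \right)} = -45$ ($I{\left(J,A \right)} = \left(-1\right) 45 = -45$)
$Q{\left(m \right)} = -4 + m$ ($Q{\left(m \right)} = \left(-4 + m\right) \left(4 - 3\right) = \left(-4 + m\right) 1 = -4 + m$)
$R{\left(s \right)} = 3 + 2 s$ ($R{\left(s \right)} = 3 + \left(s + s\right) = 3 + 2 s$)
$\frac{I{\left(-275,292 \right)}}{R{\left(Q{\left(-5 \right)} \right)}} = - \frac{45}{3 + 2 \left(-4 - 5\right)} = - \frac{45}{3 + 2 \left(-9\right)} = - \frac{45}{3 - 18} = - \frac{45}{-15} = \left(-45\right) \left(- \frac{1}{15}\right) = 3$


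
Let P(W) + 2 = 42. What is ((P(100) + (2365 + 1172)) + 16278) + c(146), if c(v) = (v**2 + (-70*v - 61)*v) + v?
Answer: -1459709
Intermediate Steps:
P(W) = 40 (P(W) = -2 + 42 = 40)
c(v) = v + v**2 + v*(-61 - 70*v) (c(v) = (v**2 + (-61 - 70*v)*v) + v = (v**2 + v*(-61 - 70*v)) + v = v + v**2 + v*(-61 - 70*v))
((P(100) + (2365 + 1172)) + 16278) + c(146) = ((40 + (2365 + 1172)) + 16278) - 3*146*(20 + 23*146) = ((40 + 3537) + 16278) - 3*146*(20 + 3358) = (3577 + 16278) - 3*146*3378 = 19855 - 1479564 = -1459709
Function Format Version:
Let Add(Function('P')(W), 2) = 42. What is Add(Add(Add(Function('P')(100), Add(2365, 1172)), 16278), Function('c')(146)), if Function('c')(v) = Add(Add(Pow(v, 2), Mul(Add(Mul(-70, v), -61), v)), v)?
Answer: -1459709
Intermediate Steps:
Function('P')(W) = 40 (Function('P')(W) = Add(-2, 42) = 40)
Function('c')(v) = Add(v, Pow(v, 2), Mul(v, Add(-61, Mul(-70, v)))) (Function('c')(v) = Add(Add(Pow(v, 2), Mul(Add(-61, Mul(-70, v)), v)), v) = Add(Add(Pow(v, 2), Mul(v, Add(-61, Mul(-70, v)))), v) = Add(v, Pow(v, 2), Mul(v, Add(-61, Mul(-70, v)))))
Add(Add(Add(Function('P')(100), Add(2365, 1172)), 16278), Function('c')(146)) = Add(Add(Add(40, Add(2365, 1172)), 16278), Mul(-3, 146, Add(20, Mul(23, 146)))) = Add(Add(Add(40, 3537), 16278), Mul(-3, 146, Add(20, 3358))) = Add(Add(3577, 16278), Mul(-3, 146, 3378)) = Add(19855, -1479564) = -1459709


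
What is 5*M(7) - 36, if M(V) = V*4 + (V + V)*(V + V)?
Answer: 1084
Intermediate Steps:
M(V) = 4*V + 4*V² (M(V) = 4*V + (2*V)*(2*V) = 4*V + 4*V²)
5*M(7) - 36 = 5*(4*7*(1 + 7)) - 36 = 5*(4*7*8) - 36 = 5*224 - 36 = 1120 - 36 = 1084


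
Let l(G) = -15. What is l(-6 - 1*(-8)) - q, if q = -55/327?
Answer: -4850/327 ≈ -14.832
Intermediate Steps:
q = -55/327 (q = -55*1/327 = -55/327 ≈ -0.16820)
l(-6 - 1*(-8)) - q = -15 - 1*(-55/327) = -15 + 55/327 = -4850/327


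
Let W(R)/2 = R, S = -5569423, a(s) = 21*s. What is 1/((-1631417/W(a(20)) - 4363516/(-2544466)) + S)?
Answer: -1068675720/5953980844377001 ≈ -1.7949e-7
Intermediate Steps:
W(R) = 2*R
1/((-1631417/W(a(20)) - 4363516/(-2544466)) + S) = 1/((-1631417/(2*(21*20)) - 4363516/(-2544466)) - 5569423) = 1/((-1631417/(2*420) - 4363516*(-1/2544466)) - 5569423) = 1/((-1631417/840 + 2181758/1272233) - 5569423) = 1/(-2073709867441/1068675720 - 5569423) = 1/(-5953980844377001/1068675720) = -1068675720/5953980844377001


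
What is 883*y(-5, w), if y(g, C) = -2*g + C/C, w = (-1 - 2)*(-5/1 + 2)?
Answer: 9713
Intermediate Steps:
w = 9 (w = -3*(-5*1 + 2) = -3*(-5 + 2) = -3*(-3) = 9)
y(g, C) = 1 - 2*g (y(g, C) = -2*g + 1 = 1 - 2*g)
883*y(-5, w) = 883*(1 - 2*(-5)) = 883*(1 + 10) = 883*11 = 9713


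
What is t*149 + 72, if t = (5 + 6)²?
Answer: 18101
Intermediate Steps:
t = 121 (t = 11² = 121)
t*149 + 72 = 121*149 + 72 = 18029 + 72 = 18101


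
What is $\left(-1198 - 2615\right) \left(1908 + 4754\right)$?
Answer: $-25402206$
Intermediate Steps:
$\left(-1198 - 2615\right) \left(1908 + 4754\right) = \left(-1198 - 2615\right) 6662 = \left(-3813\right) 6662 = -25402206$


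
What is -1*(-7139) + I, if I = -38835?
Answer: -31696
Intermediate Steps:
-1*(-7139) + I = -1*(-7139) - 38835 = 7139 - 38835 = -31696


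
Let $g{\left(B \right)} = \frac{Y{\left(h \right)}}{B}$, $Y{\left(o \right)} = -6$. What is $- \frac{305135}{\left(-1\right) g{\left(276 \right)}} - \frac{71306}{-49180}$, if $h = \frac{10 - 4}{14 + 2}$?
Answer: $- \frac{345150368247}{24590} \approx -1.4036 \cdot 10^{7}$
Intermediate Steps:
$h = \frac{3}{8}$ ($h = \frac{6}{16} = 6 \cdot \frac{1}{16} = \frac{3}{8} \approx 0.375$)
$g{\left(B \right)} = - \frac{6}{B}$
$- \frac{305135}{\left(-1\right) g{\left(276 \right)}} - \frac{71306}{-49180} = - \frac{305135}{\left(-1\right) \left(- \frac{6}{276}\right)} - \frac{71306}{-49180} = - \frac{305135}{\left(-1\right) \left(\left(-6\right) \frac{1}{276}\right)} - - \frac{35653}{24590} = - \frac{305135}{\left(-1\right) \left(- \frac{1}{46}\right)} + \frac{35653}{24590} = - 305135 \frac{1}{\frac{1}{46}} + \frac{35653}{24590} = \left(-305135\right) 46 + \frac{35653}{24590} = -14036210 + \frac{35653}{24590} = - \frac{345150368247}{24590}$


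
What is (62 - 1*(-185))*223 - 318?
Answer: 54763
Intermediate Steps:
(62 - 1*(-185))*223 - 318 = (62 + 185)*223 - 318 = 247*223 - 318 = 55081 - 318 = 54763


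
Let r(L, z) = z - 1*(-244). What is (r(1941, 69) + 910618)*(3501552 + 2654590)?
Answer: 5607820588202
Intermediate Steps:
r(L, z) = 244 + z (r(L, z) = z + 244 = 244 + z)
(r(1941, 69) + 910618)*(3501552 + 2654590) = ((244 + 69) + 910618)*(3501552 + 2654590) = (313 + 910618)*6156142 = 910931*6156142 = 5607820588202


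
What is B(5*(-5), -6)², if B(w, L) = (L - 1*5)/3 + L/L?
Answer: 64/9 ≈ 7.1111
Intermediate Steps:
B(w, L) = -⅔ + L/3 (B(w, L) = (L - 5)*(⅓) + 1 = (-5 + L)*(⅓) + 1 = (-5/3 + L/3) + 1 = -⅔ + L/3)
B(5*(-5), -6)² = (-⅔ + (⅓)*(-6))² = (-⅔ - 2)² = (-8/3)² = 64/9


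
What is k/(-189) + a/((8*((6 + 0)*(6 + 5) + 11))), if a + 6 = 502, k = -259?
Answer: 4523/2079 ≈ 2.1756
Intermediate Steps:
a = 496 (a = -6 + 502 = 496)
k/(-189) + a/((8*((6 + 0)*(6 + 5) + 11))) = -259/(-189) + 496/((8*((6 + 0)*(6 + 5) + 11))) = -259*(-1/189) + 496/((8*(6*11 + 11))) = 37/27 + 496/((8*(66 + 11))) = 37/27 + 496/((8*77)) = 37/27 + 496/616 = 37/27 + 496*(1/616) = 37/27 + 62/77 = 4523/2079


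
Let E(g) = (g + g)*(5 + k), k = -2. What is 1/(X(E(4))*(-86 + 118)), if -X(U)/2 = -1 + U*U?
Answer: -1/36800 ≈ -2.7174e-5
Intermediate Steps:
E(g) = 6*g (E(g) = (g + g)*(5 - 2) = (2*g)*3 = 6*g)
X(U) = 2 - 2*U² (X(U) = -2*(-1 + U*U) = -2*(-1 + U²) = 2 - 2*U²)
1/(X(E(4))*(-86 + 118)) = 1/((2 - 2*(6*4)²)*(-86 + 118)) = 1/((2 - 2*24²)*32) = 1/((2 - 2*576)*32) = 1/((2 - 1152)*32) = 1/(-1150*32) = 1/(-36800) = -1/36800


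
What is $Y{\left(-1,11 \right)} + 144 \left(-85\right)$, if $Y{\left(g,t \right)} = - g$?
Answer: $-12239$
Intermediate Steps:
$Y{\left(-1,11 \right)} + 144 \left(-85\right) = \left(-1\right) \left(-1\right) + 144 \left(-85\right) = 1 - 12240 = -12239$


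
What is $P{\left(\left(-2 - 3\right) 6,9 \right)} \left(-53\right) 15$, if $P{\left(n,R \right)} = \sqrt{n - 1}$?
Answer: $- 795 i \sqrt{31} \approx - 4426.4 i$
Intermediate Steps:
$P{\left(n,R \right)} = \sqrt{-1 + n}$
$P{\left(\left(-2 - 3\right) 6,9 \right)} \left(-53\right) 15 = \sqrt{-1 + \left(-2 - 3\right) 6} \left(-53\right) 15 = \sqrt{-1 - 30} \left(-53\right) 15 = \sqrt{-31} \left(-53\right) 15 = i \sqrt{31} \left(-53\right) 15 = - 53 i \sqrt{31} \cdot 15 = - 795 i \sqrt{31}$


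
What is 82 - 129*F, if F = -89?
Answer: 11563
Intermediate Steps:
82 - 129*F = 82 - 129*(-89) = 82 + 11481 = 11563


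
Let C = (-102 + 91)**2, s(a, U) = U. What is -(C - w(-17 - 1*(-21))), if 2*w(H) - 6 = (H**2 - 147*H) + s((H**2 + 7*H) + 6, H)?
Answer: -402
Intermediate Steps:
w(H) = 3 + H**2/2 - 73*H (w(H) = 3 + ((H**2 - 147*H) + H)/2 = 3 + (H**2 - 146*H)/2 = 3 + (H**2/2 - 73*H) = 3 + H**2/2 - 73*H)
C = 121 (C = (-11)**2 = 121)
-(C - w(-17 - 1*(-21))) = -(121 - (3 + (-17 - 1*(-21))**2/2 - 73*(-17 - 1*(-21)))) = -(121 - (3 + (-17 + 21)**2/2 - 73*(-17 + 21))) = -(121 - (3 + (1/2)*4**2 - 73*4)) = -(121 - (3 + (1/2)*16 - 292)) = -(121 - (3 + 8 - 292)) = -(121 - 1*(-281)) = -(121 + 281) = -1*402 = -402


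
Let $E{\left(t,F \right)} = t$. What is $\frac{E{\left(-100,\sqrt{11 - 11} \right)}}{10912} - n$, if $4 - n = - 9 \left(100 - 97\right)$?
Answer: $- \frac{84593}{2728} \approx -31.009$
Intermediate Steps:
$n = 31$ ($n = 4 - - 9 \left(100 - 97\right) = 4 - \left(-9\right) 3 = 4 - -27 = 4 + 27 = 31$)
$\frac{E{\left(-100,\sqrt{11 - 11} \right)}}{10912} - n = - \frac{100}{10912} - 31 = \left(-100\right) \frac{1}{10912} - 31 = - \frac{25}{2728} - 31 = - \frac{84593}{2728}$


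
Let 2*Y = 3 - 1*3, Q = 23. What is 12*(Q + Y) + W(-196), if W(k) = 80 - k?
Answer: 552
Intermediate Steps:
Y = 0 (Y = (3 - 1*3)/2 = (3 - 3)/2 = (1/2)*0 = 0)
12*(Q + Y) + W(-196) = 12*(23 + 0) + (80 - 1*(-196)) = 12*23 + (80 + 196) = 276 + 276 = 552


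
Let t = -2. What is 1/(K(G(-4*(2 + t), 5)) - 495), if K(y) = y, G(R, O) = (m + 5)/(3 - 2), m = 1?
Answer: -1/489 ≈ -0.0020450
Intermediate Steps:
G(R, O) = 6 (G(R, O) = (1 + 5)/(3 - 2) = 6/1 = 6*1 = 6)
1/(K(G(-4*(2 + t), 5)) - 495) = 1/(6 - 495) = 1/(-489) = -1/489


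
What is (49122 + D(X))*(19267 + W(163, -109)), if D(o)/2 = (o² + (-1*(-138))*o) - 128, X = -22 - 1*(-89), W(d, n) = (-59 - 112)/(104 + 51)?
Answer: 227955631904/155 ≈ 1.4707e+9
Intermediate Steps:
W(d, n) = -171/155
X = 67 (X = -22 + 89 = 67)
D(o) = -256 + 2*o² + 276*o (D(o) = 2*((o² + (-1*(-138))*o) - 128) = 2*((o² + 138*o) - 128) = 2*(-128 + o² + 138*o) = -256 + 2*o² + 276*o)
(49122 + D(X))*(19267 + W(163, -109)) = (49122 + (-256 + 2*67² + 276*67))*(19267 - 171/155) = (49122 + (-256 + 2*4489 + 18492))*(2986214/155) = (49122 + (-256 + 8978 + 18492))*(2986214/155) = (49122 + 27214)*(2986214/155) = 76336*(2986214/155) = 227955631904/155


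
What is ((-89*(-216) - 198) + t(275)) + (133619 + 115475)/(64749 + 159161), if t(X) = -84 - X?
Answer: 2089988532/111955 ≈ 18668.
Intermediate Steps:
((-89*(-216) - 198) + t(275)) + (133619 + 115475)/(64749 + 159161) = ((-89*(-216) - 198) + (-84 - 1*275)) + (133619 + 115475)/(64749 + 159161) = ((19224 - 198) + (-84 - 275)) + 249094/223910 = (19026 - 359) + 249094*(1/223910) = 18667 + 124547/111955 = 2089988532/111955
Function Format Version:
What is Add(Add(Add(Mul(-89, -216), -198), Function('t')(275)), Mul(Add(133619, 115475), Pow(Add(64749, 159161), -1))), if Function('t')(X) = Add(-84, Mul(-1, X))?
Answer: Rational(2089988532, 111955) ≈ 18668.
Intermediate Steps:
Add(Add(Add(Mul(-89, -216), -198), Function('t')(275)), Mul(Add(133619, 115475), Pow(Add(64749, 159161), -1))) = Add(Add(Add(Mul(-89, -216), -198), Add(-84, Mul(-1, 275))), Mul(Add(133619, 115475), Pow(Add(64749, 159161), -1))) = Add(Add(Add(19224, -198), Add(-84, -275)), Mul(249094, Pow(223910, -1))) = Add(Add(19026, -359), Mul(249094, Rational(1, 223910))) = Add(18667, Rational(124547, 111955)) = Rational(2089988532, 111955)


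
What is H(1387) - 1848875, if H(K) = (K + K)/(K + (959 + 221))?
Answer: -4746059351/2567 ≈ -1.8489e+6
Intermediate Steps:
H(K) = 2*K/(1180 + K) (H(K) = (2*K)/(K + 1180) = (2*K)/(1180 + K) = 2*K/(1180 + K))
H(1387) - 1848875 = 2*1387/(1180 + 1387) - 1848875 = 2*1387/2567 - 1848875 = 2*1387*(1/2567) - 1848875 = 2774/2567 - 1848875 = -4746059351/2567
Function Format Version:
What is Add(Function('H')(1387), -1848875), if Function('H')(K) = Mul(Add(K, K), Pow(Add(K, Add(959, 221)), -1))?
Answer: Rational(-4746059351, 2567) ≈ -1.8489e+6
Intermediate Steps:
Function('H')(K) = Mul(2, K, Pow(Add(1180, K), -1)) (Function('H')(K) = Mul(Mul(2, K), Pow(Add(K, 1180), -1)) = Mul(Mul(2, K), Pow(Add(1180, K), -1)) = Mul(2, K, Pow(Add(1180, K), -1)))
Add(Function('H')(1387), -1848875) = Add(Mul(2, 1387, Pow(Add(1180, 1387), -1)), -1848875) = Add(Mul(2, 1387, Pow(2567, -1)), -1848875) = Add(Mul(2, 1387, Rational(1, 2567)), -1848875) = Add(Rational(2774, 2567), -1848875) = Rational(-4746059351, 2567)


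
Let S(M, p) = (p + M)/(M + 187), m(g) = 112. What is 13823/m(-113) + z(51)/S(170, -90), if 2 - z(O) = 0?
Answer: 74113/560 ≈ 132.34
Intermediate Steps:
z(O) = 2 (z(O) = 2 - 1*0 = 2 + 0 = 2)
S(M, p) = (M + p)/(187 + M)
13823/m(-113) + z(51)/S(170, -90) = 13823/112 + 2/(((170 - 90)/(187 + 170))) = 13823*(1/112) + 2/((80/357)) = 13823/112 + 2/(((1/357)*80)) = 13823/112 + 2/(80/357) = 13823/112 + 2*(357/80) = 13823/112 + 357/40 = 74113/560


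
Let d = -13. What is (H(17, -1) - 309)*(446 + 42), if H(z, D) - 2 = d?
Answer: -156160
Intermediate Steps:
H(z, D) = -11 (H(z, D) = 2 - 13 = -11)
(H(17, -1) - 309)*(446 + 42) = (-11 - 309)*(446 + 42) = -320*488 = -156160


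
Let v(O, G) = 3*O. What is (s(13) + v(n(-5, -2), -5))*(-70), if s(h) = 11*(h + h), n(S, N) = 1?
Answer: -20230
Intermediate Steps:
s(h) = 22*h (s(h) = 11*(2*h) = 22*h)
(s(13) + v(n(-5, -2), -5))*(-70) = (22*13 + 3*1)*(-70) = (286 + 3)*(-70) = 289*(-70) = -20230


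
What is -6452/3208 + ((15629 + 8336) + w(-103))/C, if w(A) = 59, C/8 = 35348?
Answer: -27303959/14174548 ≈ -1.9263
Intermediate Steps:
C = 282784 (C = 8*35348 = 282784)
-6452/3208 + ((15629 + 8336) + w(-103))/C = -6452/3208 + ((15629 + 8336) + 59)/282784 = -6452*1/3208 + (23965 + 59)*(1/282784) = -1613/802 + 24024*(1/282784) = -1613/802 + 3003/35348 = -27303959/14174548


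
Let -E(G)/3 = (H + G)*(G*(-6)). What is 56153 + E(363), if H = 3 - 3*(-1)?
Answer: 2467199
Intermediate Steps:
H = 6 (H = 3 + 3 = 6)
E(G) = 18*G*(6 + G) (E(G) = -3*(6 + G)*G*(-6) = -3*(6 + G)*(-6*G) = -(-18)*G*(6 + G) = 18*G*(6 + G))
56153 + E(363) = 56153 + 18*363*(6 + 363) = 56153 + 18*363*369 = 56153 + 2411046 = 2467199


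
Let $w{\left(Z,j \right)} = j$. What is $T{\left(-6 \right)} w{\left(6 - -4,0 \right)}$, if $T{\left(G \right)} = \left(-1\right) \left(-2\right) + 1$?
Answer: $0$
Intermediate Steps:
$T{\left(G \right)} = 3$ ($T{\left(G \right)} = 2 + 1 = 3$)
$T{\left(-6 \right)} w{\left(6 - -4,0 \right)} = 3 \cdot 0 = 0$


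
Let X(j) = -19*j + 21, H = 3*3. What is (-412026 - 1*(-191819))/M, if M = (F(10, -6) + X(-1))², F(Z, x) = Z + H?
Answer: -220207/3481 ≈ -63.260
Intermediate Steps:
H = 9
X(j) = 21 - 19*j
F(Z, x) = 9 + Z (F(Z, x) = Z + 9 = 9 + Z)
M = 3481 (M = ((9 + 10) + (21 - 19*(-1)))² = (19 + (21 + 19))² = (19 + 40)² = 59² = 3481)
(-412026 - 1*(-191819))/M = (-412026 - 1*(-191819))/3481 = (-412026 + 191819)*(1/3481) = -220207*1/3481 = -220207/3481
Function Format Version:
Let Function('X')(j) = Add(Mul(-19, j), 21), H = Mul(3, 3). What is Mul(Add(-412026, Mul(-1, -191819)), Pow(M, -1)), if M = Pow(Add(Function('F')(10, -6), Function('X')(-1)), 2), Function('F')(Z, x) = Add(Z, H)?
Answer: Rational(-220207, 3481) ≈ -63.260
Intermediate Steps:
H = 9
Function('X')(j) = Add(21, Mul(-19, j))
Function('F')(Z, x) = Add(9, Z) (Function('F')(Z, x) = Add(Z, 9) = Add(9, Z))
M = 3481 (M = Pow(Add(Add(9, 10), Add(21, Mul(-19, -1))), 2) = Pow(Add(19, Add(21, 19)), 2) = Pow(Add(19, 40), 2) = Pow(59, 2) = 3481)
Mul(Add(-412026, Mul(-1, -191819)), Pow(M, -1)) = Mul(Add(-412026, Mul(-1, -191819)), Pow(3481, -1)) = Mul(Add(-412026, 191819), Rational(1, 3481)) = Mul(-220207, Rational(1, 3481)) = Rational(-220207, 3481)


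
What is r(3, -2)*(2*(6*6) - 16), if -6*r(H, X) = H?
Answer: -28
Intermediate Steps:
r(H, X) = -H/6
r(3, -2)*(2*(6*6) - 16) = (-⅙*3)*(2*(6*6) - 16) = -(2*36 - 16)/2 = -(72 - 16)/2 = -½*56 = -28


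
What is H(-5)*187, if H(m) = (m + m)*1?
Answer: -1870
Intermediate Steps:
H(m) = 2*m (H(m) = (2*m)*1 = 2*m)
H(-5)*187 = (2*(-5))*187 = -10*187 = -1870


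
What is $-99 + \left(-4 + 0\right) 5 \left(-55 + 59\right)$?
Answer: $-179$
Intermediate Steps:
$-99 + \left(-4 + 0\right) 5 \left(-55 + 59\right) = -99 + \left(-4\right) 5 \cdot 4 = -99 - 80 = -179$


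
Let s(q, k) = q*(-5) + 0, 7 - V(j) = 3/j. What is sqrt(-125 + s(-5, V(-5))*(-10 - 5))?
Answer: 10*I*sqrt(5) ≈ 22.361*I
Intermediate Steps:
V(j) = 7 - 3/j
s(q, k) = -5*q (s(q, k) = -5*q + 0 = -5*q)
sqrt(-125 + s(-5, V(-5))*(-10 - 5)) = sqrt(-125 + (-5*(-5))*(-10 - 5)) = sqrt(-125 + 25*(-15)) = sqrt(-125 - 375) = sqrt(-500) = 10*I*sqrt(5)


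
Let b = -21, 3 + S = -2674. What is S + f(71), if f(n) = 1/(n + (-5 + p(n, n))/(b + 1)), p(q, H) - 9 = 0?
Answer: -947653/354 ≈ -2677.0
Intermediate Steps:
S = -2677 (S = -3 - 2674 = -2677)
p(q, H) = 9 (p(q, H) = 9 + 0 = 9)
f(n) = 1/(-⅕ + n) (f(n) = 1/(n + (-5 + 9)/(-21 + 1)) = 1/(n + 4/(-20)) = 1/(n + 4*(-1/20)) = 1/(n - ⅕) = 1/(-⅕ + n))
S + f(71) = -2677 + 5/(-1 + 5*71) = -2677 + 5/(-1 + 355) = -2677 + 5/354 = -947653/354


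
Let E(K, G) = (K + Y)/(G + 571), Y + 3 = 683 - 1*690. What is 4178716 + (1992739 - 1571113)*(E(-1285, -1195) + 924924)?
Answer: 40557614255505/104 ≈ 3.8998e+11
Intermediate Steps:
Y = -10 (Y = -3 + (683 - 1*690) = -3 + (683 - 690) = -3 - 7 = -10)
E(K, G) = (-10 + K)/(571 + G) (E(K, G) = (K - 10)/(G + 571) = (-10 + K)/(571 + G))
4178716 + (1992739 - 1571113)*(E(-1285, -1195) + 924924) = 4178716 + (1992739 - 1571113)*((-10 - 1285)/(571 - 1195) + 924924) = 4178716 + 421626*(-1295/(-624) + 924924) = 4178716 + 421626*(-1/624*(-1295) + 924924) = 4178716 + 421626*(1295/624 + 924924) = 4178716 + 421626*(577153871/624) = 4178716 + 40557179669041/104 = 40557614255505/104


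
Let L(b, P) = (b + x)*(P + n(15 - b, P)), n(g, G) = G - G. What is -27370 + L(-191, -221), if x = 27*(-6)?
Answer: 50643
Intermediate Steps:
n(g, G) = 0
x = -162
L(b, P) = P*(-162 + b) (L(b, P) = (b - 162)*(P + 0) = (-162 + b)*P = P*(-162 + b))
-27370 + L(-191, -221) = -27370 - 221*(-162 - 191) = -27370 - 221*(-353) = -27370 + 78013 = 50643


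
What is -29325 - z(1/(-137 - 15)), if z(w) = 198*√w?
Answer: -29325 - 99*I*√38/38 ≈ -29325.0 - 16.06*I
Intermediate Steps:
-29325 - z(1/(-137 - 15)) = -29325 - 198*√(1/(-137 - 15)) = -29325 - 198*√(1/(-152)) = -29325 - 198*√(-1/152) = -29325 - 198*I*√38/76 = -29325 - 99*I*√38/38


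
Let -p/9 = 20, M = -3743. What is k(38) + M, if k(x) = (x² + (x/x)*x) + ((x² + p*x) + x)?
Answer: -7619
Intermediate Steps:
p = -180 (p = -9*20 = -180)
k(x) = -178*x + 2*x² (k(x) = (x² + (x/x)*x) + ((x² - 180*x) + x) = (x² + 1*x) + (x² - 179*x) = (x² + x) + (x² - 179*x) = (x + x²) + (x² - 179*x) = -178*x + 2*x²)
k(38) + M = 2*38*(-89 + 38) - 3743 = 2*38*(-51) - 3743 = -3876 - 3743 = -7619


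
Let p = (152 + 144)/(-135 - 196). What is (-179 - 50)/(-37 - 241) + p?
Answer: -6489/92018 ≈ -0.070519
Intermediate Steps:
p = -296/331 (p = 296/(-331) = 296*(-1/331) = -296/331 ≈ -0.89426)
(-179 - 50)/(-37 - 241) + p = (-179 - 50)/(-37 - 241) - 296/331 = -229/(-278) - 296/331 = -229*(-1/278) - 296/331 = 229/278 - 296/331 = -6489/92018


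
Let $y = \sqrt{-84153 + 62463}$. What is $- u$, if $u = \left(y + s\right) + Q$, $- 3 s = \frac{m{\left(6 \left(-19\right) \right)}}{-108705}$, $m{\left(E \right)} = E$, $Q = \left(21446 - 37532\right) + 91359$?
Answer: $- \frac{8182551427}{108705} - 3 i \sqrt{2410} \approx -75273.0 - 147.28 i$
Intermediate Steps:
$Q = 75273$ ($Q = -16086 + 91359 = 75273$)
$y = 3 i \sqrt{2410}$ ($y = \sqrt{-21690} = 3 i \sqrt{2410} \approx 147.28 i$)
$s = - \frac{38}{108705}$ ($s = - \frac{6 \left(-19\right) \frac{1}{-108705}}{3} = - \frac{\left(-114\right) \left(- \frac{1}{108705}\right)}{3} = \left(- \frac{1}{3}\right) \frac{38}{36235} = - \frac{38}{108705} \approx -0.00034957$)
$u = \frac{8182551427}{108705} + 3 i \sqrt{2410}$ ($u = \left(3 i \sqrt{2410} - \frac{38}{108705}\right) + 75273 = \left(- \frac{38}{108705} + 3 i \sqrt{2410}\right) + 75273 = \frac{8182551427}{108705} + 3 i \sqrt{2410} \approx 75273.0 + 147.28 i$)
$- u = - (\frac{8182551427}{108705} + 3 i \sqrt{2410}) = - \frac{8182551427}{108705} - 3 i \sqrt{2410}$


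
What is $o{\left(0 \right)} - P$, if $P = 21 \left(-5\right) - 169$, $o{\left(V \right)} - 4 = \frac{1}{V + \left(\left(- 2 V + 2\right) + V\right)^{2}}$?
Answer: $\frac{1113}{4} \approx 278.25$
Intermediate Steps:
$o{\left(V \right)} = 4 + \frac{1}{V + \left(2 - V\right)^{2}}$ ($o{\left(V \right)} = 4 + \frac{1}{V + \left(\left(- 2 V + 2\right) + V\right)^{2}} = 4 + \frac{1}{V + \left(\left(2 - 2 V\right) + V\right)^{2}} = 4 + \frac{1}{V + \left(2 - V\right)^{2}}$)
$P = -274$ ($P = -105 - 169 = -274$)
$o{\left(0 \right)} - P = \frac{1 + 4 \cdot 0 + 4 \left(-2 + 0\right)^{2}}{0 + \left(-2 + 0\right)^{2}} - -274 = \frac{1 + 0 + 4 \left(-2\right)^{2}}{0 + \left(-2\right)^{2}} + 274 = \frac{1 + 0 + 4 \cdot 4}{0 + 4} + 274 = \frac{1 + 0 + 16}{4} + 274 = \frac{1}{4} \cdot 17 + 274 = \frac{17}{4} + 274 = \frac{1113}{4}$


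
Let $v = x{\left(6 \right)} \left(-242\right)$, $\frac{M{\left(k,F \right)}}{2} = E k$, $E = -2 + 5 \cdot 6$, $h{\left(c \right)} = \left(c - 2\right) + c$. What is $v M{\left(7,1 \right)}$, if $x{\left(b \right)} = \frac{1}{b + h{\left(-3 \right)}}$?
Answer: $47432$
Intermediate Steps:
$h{\left(c \right)} = -2 + 2 c$ ($h{\left(c \right)} = \left(c - 2\right) + c = \left(-2 + c\right) + c = -2 + 2 c$)
$x{\left(b \right)} = \frac{1}{-8 + b}$ ($x{\left(b \right)} = \frac{1}{b + \left(-2 + 2 \left(-3\right)\right)} = \frac{1}{b - 8} = \frac{1}{-8 + b}$)
$E = 28$ ($E = -2 + 30 = 28$)
$M{\left(k,F \right)} = 56 k$ ($M{\left(k,F \right)} = 2 \cdot 28 k = 56 k$)
$v = 121$ ($v = \frac{1}{-8 + 6} \left(-242\right) = \frac{1}{-2} \left(-242\right) = \left(- \frac{1}{2}\right) \left(-242\right) = 121$)
$v M{\left(7,1 \right)} = 121 \cdot 56 \cdot 7 = 121 \cdot 392 = 47432$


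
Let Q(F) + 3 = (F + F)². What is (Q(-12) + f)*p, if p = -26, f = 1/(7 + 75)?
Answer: -610831/41 ≈ -14898.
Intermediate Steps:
f = 1/82 ≈ 0.012195
Q(F) = -3 + 4*F² (Q(F) = -3 + (F + F)² = -3 + (2*F)² = -3 + 4*F²)
(Q(-12) + f)*p = ((-3 + 4*(-12)²) + 1/82)*(-26) = ((-3 + 4*144) + 1/82)*(-26) = ((-3 + 576) + 1/82)*(-26) = (573 + 1/82)*(-26) = (46987/82)*(-26) = -610831/41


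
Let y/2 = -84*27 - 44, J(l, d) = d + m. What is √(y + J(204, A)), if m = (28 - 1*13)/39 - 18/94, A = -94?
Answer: 2*I*√440314095/611 ≈ 68.686*I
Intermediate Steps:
m = 118/611 (m = (28 - 13)*(1/39) - 18*1/94 = 15*(1/39) - 9/47 = 5/13 - 9/47 = 118/611 ≈ 0.19313)
J(l, d) = 118/611 + d (J(l, d) = d + 118/611 = 118/611 + d)
y = -4624 (y = 2*(-84*27 - 44) = 2*(-2268 - 44) = 2*(-2312) = -4624)
√(y + J(204, A)) = √(-4624 + (118/611 - 94)) = √(-4624 - 57316/611) = √(-2882580/611) = 2*I*√440314095/611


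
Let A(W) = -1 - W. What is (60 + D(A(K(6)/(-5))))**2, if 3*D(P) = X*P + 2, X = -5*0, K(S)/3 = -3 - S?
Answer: 33124/9 ≈ 3680.4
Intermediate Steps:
K(S) = -9 - 3*S (K(S) = 3*(-3 - S) = -9 - 3*S)
X = 0
D(P) = 2/3 (D(P) = (0*P + 2)/3 = (0 + 2)/3 = (1/3)*2 = 2/3)
(60 + D(A(K(6)/(-5))))**2 = (60 + 2/3)**2 = (182/3)**2 = 33124/9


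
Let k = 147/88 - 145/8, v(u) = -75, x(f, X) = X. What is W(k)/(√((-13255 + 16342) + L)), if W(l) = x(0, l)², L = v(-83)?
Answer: 32761*√753/182226 ≈ 4.9334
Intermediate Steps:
k = -181/11 (k = 147*(1/88) - 145*⅛ = 147/88 - 145/8 = -181/11 ≈ -16.455)
L = -75
W(l) = l²
W(k)/(√((-13255 + 16342) + L)) = (-181/11)²/(√((-13255 + 16342) - 75)) = 32761/(121*(√(3087 - 75))) = 32761/(121*(√3012)) = 32761/(121*((2*√753))) = 32761*(√753/1506)/121 = 32761*√753/182226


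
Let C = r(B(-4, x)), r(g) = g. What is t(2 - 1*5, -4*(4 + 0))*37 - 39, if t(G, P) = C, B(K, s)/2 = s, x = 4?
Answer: 257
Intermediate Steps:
B(K, s) = 2*s
C = 8 (C = 2*4 = 8)
t(G, P) = 8
t(2 - 1*5, -4*(4 + 0))*37 - 39 = 8*37 - 39 = 296 - 39 = 257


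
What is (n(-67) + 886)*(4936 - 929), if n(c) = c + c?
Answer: 3013264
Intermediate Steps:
n(c) = 2*c
(n(-67) + 886)*(4936 - 929) = (2*(-67) + 886)*(4936 - 929) = (-134 + 886)*4007 = 752*4007 = 3013264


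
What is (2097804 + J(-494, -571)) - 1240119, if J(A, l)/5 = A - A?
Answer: 857685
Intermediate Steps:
J(A, l) = 0 (J(A, l) = 5*(A - A) = 5*0 = 0)
(2097804 + J(-494, -571)) - 1240119 = (2097804 + 0) - 1240119 = 2097804 - 1240119 = 857685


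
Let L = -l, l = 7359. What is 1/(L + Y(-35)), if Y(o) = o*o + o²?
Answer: -1/4909 ≈ -0.00020371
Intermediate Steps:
Y(o) = 2*o² (Y(o) = o² + o² = 2*o²)
L = -7359 (L = -1*7359 = -7359)
1/(L + Y(-35)) = 1/(-7359 + 2*(-35)²) = 1/(-7359 + 2*1225) = 1/(-7359 + 2450) = 1/(-4909) = -1/4909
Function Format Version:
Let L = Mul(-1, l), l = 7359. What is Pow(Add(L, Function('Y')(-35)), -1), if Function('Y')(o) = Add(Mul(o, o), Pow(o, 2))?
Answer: Rational(-1, 4909) ≈ -0.00020371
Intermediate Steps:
Function('Y')(o) = Mul(2, Pow(o, 2)) (Function('Y')(o) = Add(Pow(o, 2), Pow(o, 2)) = Mul(2, Pow(o, 2)))
L = -7359 (L = Mul(-1, 7359) = -7359)
Pow(Add(L, Function('Y')(-35)), -1) = Pow(Add(-7359, Mul(2, Pow(-35, 2))), -1) = Pow(Add(-7359, Mul(2, 1225)), -1) = Pow(Add(-7359, 2450), -1) = Pow(-4909, -1) = Rational(-1, 4909)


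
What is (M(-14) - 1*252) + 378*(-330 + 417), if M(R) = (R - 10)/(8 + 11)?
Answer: 620022/19 ≈ 32633.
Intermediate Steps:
M(R) = -10/19 + R/19 (M(R) = (-10 + R)/19 = (-10 + R)*(1/19) = -10/19 + R/19)
(M(-14) - 1*252) + 378*(-330 + 417) = ((-10/19 + (1/19)*(-14)) - 1*252) + 378*(-330 + 417) = ((-10/19 - 14/19) - 252) + 378*87 = (-24/19 - 252) + 32886 = -4812/19 + 32886 = 620022/19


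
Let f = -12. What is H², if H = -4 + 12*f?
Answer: 21904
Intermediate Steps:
H = -148 (H = -4 + 12*(-12) = -4 - 144 = -148)
H² = (-148)² = 21904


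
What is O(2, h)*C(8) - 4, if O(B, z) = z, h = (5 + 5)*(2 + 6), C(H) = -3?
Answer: -244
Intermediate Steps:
h = 80 (h = 10*8 = 80)
O(2, h)*C(8) - 4 = 80*(-3) - 4 = -240 - 4 = -244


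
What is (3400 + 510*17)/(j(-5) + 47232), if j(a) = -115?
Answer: 12070/47117 ≈ 0.25617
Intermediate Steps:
(3400 + 510*17)/(j(-5) + 47232) = (3400 + 510*17)/(-115 + 47232) = (3400 + 8670)/47117 = 12070*(1/47117) = 12070/47117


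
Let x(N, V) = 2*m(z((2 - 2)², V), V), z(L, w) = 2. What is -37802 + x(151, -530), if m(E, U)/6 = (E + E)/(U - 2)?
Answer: -5027678/133 ≈ -37802.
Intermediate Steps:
m(E, U) = 12*E/(-2 + U) (m(E, U) = 6*((E + E)/(U - 2)) = 6*((2*E)/(-2 + U)) = 6*(2*E/(-2 + U)) = 12*E/(-2 + U))
x(N, V) = 48/(-2 + V) (x(N, V) = 2*(12*2/(-2 + V)) = 2*(24/(-2 + V)) = 48/(-2 + V))
-37802 + x(151, -530) = -37802 + 48/(-2 - 530) = -37802 + 48/(-532) = -37802 + 48*(-1/532) = -37802 - 12/133 = -5027678/133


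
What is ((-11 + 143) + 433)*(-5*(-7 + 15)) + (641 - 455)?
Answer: -22414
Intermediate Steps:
((-11 + 143) + 433)*(-5*(-7 + 15)) + (641 - 455) = (132 + 433)*(-5*8) + 186 = 565*(-40) + 186 = -22600 + 186 = -22414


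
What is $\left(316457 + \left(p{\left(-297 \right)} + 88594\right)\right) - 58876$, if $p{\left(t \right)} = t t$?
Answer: $434384$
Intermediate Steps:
$p{\left(t \right)} = t^{2}$
$\left(316457 + \left(p{\left(-297 \right)} + 88594\right)\right) - 58876 = \left(316457 + \left(\left(-297\right)^{2} + 88594\right)\right) - 58876 = \left(316457 + \left(88209 + 88594\right)\right) - 58876 = \left(316457 + 176803\right) - 58876 = 493260 - 58876 = 434384$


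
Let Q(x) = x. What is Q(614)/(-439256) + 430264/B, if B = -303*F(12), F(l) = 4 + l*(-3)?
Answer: 738242540/16636821 ≈ 44.374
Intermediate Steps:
F(l) = 4 - 3*l
B = 9696 (B = -303*(4 - 3*12) = -303*(4 - 36) = -303*(-32) = 9696)
Q(614)/(-439256) + 430264/B = 614/(-439256) + 430264/9696 = 614*(-1/439256) + 430264*(1/9696) = -307/219628 + 53783/1212 = 738242540/16636821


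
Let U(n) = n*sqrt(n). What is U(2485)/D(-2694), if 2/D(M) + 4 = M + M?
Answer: -6699560*sqrt(2485) ≈ -3.3397e+8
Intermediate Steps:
U(n) = n**(3/2)
D(M) = 2/(-4 + 2*M) (D(M) = 2/(-4 + (M + M)) = 2/(-4 + 2*M))
U(2485)/D(-2694) = 2485**(3/2)/(1/(-2 - 2694)) = (2485*sqrt(2485))/(1/(-2696)) = (2485*sqrt(2485))/(-1/2696) = (2485*sqrt(2485))*(-2696) = -6699560*sqrt(2485)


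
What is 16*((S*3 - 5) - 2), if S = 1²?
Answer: -64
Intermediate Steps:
S = 1
16*((S*3 - 5) - 2) = 16*((1*3 - 5) - 2) = 16*((3 - 5) - 2) = 16*(-2 - 2) = 16*(-4) = -64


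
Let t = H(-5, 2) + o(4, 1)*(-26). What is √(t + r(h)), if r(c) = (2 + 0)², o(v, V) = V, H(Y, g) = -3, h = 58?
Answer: 5*I ≈ 5.0*I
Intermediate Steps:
r(c) = 4 (r(c) = 2² = 4)
t = -29 (t = -3 + 1*(-26) = -3 - 26 = -29)
√(t + r(h)) = √(-29 + 4) = √(-25) = 5*I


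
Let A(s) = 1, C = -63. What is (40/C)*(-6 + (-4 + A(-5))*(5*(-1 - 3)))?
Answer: -240/7 ≈ -34.286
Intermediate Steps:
(40/C)*(-6 + (-4 + A(-5))*(5*(-1 - 3))) = (40/(-63))*(-6 + (-4 + 1)*(5*(-1 - 3))) = (40*(-1/63))*(-6 - 15*(-4)) = -40*(-6 - 3*(-20))/63 = -40*(-6 + 60)/63 = -40/63*54 = -240/7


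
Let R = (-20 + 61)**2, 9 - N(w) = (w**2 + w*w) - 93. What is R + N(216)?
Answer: -91529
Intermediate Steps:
N(w) = 102 - 2*w**2 (N(w) = 9 - ((w**2 + w*w) - 93) = 9 - ((w**2 + w**2) - 93) = 9 - (2*w**2 - 93) = 9 - (-93 + 2*w**2) = 9 + (93 - 2*w**2) = 102 - 2*w**2)
R = 1681 (R = 41**2 = 1681)
R + N(216) = 1681 + (102 - 2*216**2) = 1681 + (102 - 2*46656) = 1681 + (102 - 93312) = 1681 - 93210 = -91529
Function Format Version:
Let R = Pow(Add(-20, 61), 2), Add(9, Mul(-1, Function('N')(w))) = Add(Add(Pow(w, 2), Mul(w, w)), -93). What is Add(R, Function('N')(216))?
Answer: -91529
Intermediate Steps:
Function('N')(w) = Add(102, Mul(-2, Pow(w, 2))) (Function('N')(w) = Add(9, Mul(-1, Add(Add(Pow(w, 2), Mul(w, w)), -93))) = Add(9, Mul(-1, Add(Add(Pow(w, 2), Pow(w, 2)), -93))) = Add(9, Mul(-1, Add(Mul(2, Pow(w, 2)), -93))) = Add(9, Mul(-1, Add(-93, Mul(2, Pow(w, 2))))) = Add(9, Add(93, Mul(-2, Pow(w, 2)))) = Add(102, Mul(-2, Pow(w, 2))))
R = 1681 (R = Pow(41, 2) = 1681)
Add(R, Function('N')(216)) = Add(1681, Add(102, Mul(-2, Pow(216, 2)))) = Add(1681, Add(102, Mul(-2, 46656))) = Add(1681, Add(102, -93312)) = Add(1681, -93210) = -91529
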